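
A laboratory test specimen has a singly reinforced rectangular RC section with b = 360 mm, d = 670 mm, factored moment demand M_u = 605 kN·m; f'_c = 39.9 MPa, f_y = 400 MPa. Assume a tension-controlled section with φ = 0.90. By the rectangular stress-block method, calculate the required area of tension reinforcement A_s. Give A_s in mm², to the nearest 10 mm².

M_n = M_u/φ = 605/0.90 = 672.222 kN·m.
With M_n = 0.85 f'_c a b (d − a/2), solve the quadratic for a:
a = d − √(d² − 2M_n/(0.85 f'_c b)) = 670 − √(670² − 2 × 672.222×10⁶/(0.85 × 39.9 × 360)) = 87.95 mm.
A_s = 0.85 f'_c a b / f_y = 0.85 × 39.9 × 87.95 × 360 / 400 = 2684.5 mm².

A_s ≈ 2680 mm²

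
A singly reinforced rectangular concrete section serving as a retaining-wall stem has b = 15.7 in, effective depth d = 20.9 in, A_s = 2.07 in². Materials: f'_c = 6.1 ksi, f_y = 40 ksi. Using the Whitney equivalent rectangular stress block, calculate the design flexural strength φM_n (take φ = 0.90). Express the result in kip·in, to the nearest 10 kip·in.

φM_n ≈ 1520 kip·in

T = A_s f_y = 2.07 × 40 = 82.8 kips.
a = T/(0.85 f'_c b) = 82.8/(0.85 × 6.1 × 15.7) = 1.017 in.
M_n = T(d − a/2) = 82.8 × (20.9 − 0.5085) = 1688.4 kip·in.
φM_n = 0.90 × 1688.4 = 1519.6 kip·in.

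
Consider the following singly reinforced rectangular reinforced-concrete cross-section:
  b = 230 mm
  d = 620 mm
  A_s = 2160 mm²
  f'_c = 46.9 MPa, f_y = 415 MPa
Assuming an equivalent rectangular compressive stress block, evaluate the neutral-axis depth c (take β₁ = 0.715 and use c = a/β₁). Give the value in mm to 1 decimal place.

T = A_s f_y = 2160 × 415 = 896400 N = 896.4 kN.
Setting C = 0.85 f'_c a b equal to T: a = 896400/(0.85 × 46.9 × 230) = 97.765 mm.
With β₁ = 0.715, c = a/β₁ = 97.765/0.715 = 136.7 mm.

c ≈ 136.7 mm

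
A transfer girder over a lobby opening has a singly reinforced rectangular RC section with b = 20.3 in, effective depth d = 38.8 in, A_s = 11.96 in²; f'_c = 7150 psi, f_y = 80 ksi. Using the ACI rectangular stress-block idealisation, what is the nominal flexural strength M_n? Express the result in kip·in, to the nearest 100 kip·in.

M_n ≈ 33400 kip·in

T = A_s f_y = 11.96 × 80 = 956.8 kips.
a = T/(0.85 f'_c b) = 956.8/(0.85 × 7.15 × 20.3) = 7.755 in.
M_n = T(d − a/2) = 956.8 × (38.8 − 3.8775) = 33413.8 kip·in.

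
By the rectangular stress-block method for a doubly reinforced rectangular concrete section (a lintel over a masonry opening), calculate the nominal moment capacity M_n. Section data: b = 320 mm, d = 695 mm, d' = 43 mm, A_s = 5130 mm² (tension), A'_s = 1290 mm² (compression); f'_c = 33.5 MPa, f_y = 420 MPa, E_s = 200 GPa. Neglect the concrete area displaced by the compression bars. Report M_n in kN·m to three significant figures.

M_n ≈ 1330 kN·m

Assume both tension and compression steel yield.
Net tension couple steel: A_s − A'_s = 3840 mm².
a = (A_s − A'_s) f_y / (0.85 f'_c b) = 1612800/(0.85 × 33.5 × 320) = 177.00 mm.
c = a/β₁ = 177.00/0.811 = 218.25 mm; ε'_s = 0.003(c − d')/c = 0.0024 ≥ f_y/E_s = 0.0021, so compression steel does yield.
M_n = (A_s − A'_s) f_y (d − a/2) + A'_s f_y (d − d') = [1612800 × (695 − 88.5) + 541800 × (695 − 43)] × 10⁻⁶ = 978.16 + 353.25 = 1331.41 kN·m.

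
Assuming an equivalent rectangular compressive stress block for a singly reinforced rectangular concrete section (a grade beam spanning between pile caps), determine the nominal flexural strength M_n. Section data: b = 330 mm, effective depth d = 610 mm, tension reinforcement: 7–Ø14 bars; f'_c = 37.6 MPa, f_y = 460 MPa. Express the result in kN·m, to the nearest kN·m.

A_s = 7 × 154 = 1078 mm².
T = A_s f_y = 1078 × 460 = 495880 N = 495.88 kN.
From C = T: a = T/(0.85 f'_c b) = 495880/(0.85 × 37.6 × 330) = 47.02 mm.
M_n = T(d − a/2) = 495.88 kN × (610 − 23.51) mm = 290.83 kN·m.

M_n ≈ 291 kN·m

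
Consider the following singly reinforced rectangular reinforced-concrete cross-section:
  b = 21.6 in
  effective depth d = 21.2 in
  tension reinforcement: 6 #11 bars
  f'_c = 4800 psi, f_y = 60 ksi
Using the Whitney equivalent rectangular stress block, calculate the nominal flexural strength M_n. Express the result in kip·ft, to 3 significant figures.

M_n ≈ 843 kip·ft

A_s = 6 × 1.56 = 9.36 in².
T = A_s f_y = 9.36 × 60 = 561.6 kips.
a = T/(0.85 f'_c b) = 561.6/(0.85 × 4.8 × 21.6) = 6.373 in.
M_n = T(d − a/2) = 561.6 × (21.2 − 3.1865) = 10116.4 kip·in = 10116.4/12 = 843.03 kip·ft.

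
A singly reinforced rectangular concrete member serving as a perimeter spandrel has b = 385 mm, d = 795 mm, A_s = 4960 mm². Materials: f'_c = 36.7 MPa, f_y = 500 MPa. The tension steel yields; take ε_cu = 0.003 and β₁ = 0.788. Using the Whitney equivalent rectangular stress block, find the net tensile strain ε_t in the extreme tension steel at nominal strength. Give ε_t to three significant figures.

a = A_s f_y/(0.85 f'_c b) = 206.49 mm.
β₁ = 0.788, so c = a/β₁ = 206.49/0.788 = 262.04 mm.
From the linear strain diagram with ε_cu = 0.003: ε_t = 0.003 (d − c)/c = 0.003 × (795 − 262.04)/262.04 = 0.00610.
Since ε_t ≥ 0.005, the section is tension-controlled.

ε_t ≈ 0.00610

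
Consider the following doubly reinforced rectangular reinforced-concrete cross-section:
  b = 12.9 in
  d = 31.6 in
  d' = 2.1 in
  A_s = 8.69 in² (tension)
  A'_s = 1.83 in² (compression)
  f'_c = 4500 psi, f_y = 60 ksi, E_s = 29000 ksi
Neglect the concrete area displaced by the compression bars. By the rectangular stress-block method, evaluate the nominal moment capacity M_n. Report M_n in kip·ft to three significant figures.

Assume both steels yield.
a = (A_s − A'_s) f_y/(0.85 f'_c b) = (8.69 − 1.83) × 60/(0.85 × 4.5 × 12.9) = 8.342 in.
c = a/β₁ = 8.342/0.825 = 10.112 in; ε'_s = 0.003(c − d')/c = 0.0024 ≥ ε_y = 0.0021, so the compression steel yields.
M_n = (A_s − A'_s) f_y (d − a/2) + A'_s f_y (d − d') = 411.6 × (31.6 − 4.171) + 109.8 × (31.6 − 2.1) = 11289.8 + 3239.1 = 14528.9 kip·in = 14528.9/12 = 1210.74 kip·ft.

M_n ≈ 1210 kip·ft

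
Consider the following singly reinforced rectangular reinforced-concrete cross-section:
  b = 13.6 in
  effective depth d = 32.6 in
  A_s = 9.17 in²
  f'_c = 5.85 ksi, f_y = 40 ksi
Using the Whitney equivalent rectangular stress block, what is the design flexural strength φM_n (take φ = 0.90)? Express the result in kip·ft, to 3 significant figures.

φM_n ≈ 822 kip·ft

T = A_s f_y = 9.17 × 40 = 366.8 kips.
a = T/(0.85 f'_c b) = 366.8/(0.85 × 5.85 × 13.6) = 5.424 in.
M_n = T(d − a/2) = 366.8 × (32.6 − 2.712) = 10962.9 kip·in = 10962.9/12 = 913.58 kip·ft.
φM_n = 0.90 × 913.58 = 822.22 kip·ft.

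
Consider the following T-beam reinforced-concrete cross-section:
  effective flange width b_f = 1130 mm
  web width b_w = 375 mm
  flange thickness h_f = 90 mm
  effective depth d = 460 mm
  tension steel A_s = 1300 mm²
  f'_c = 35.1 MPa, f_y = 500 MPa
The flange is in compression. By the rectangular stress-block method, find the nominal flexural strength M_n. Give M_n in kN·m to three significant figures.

M_n ≈ 293 kN·m

Tension: T = A_s f_y = 1300 × 500 = 650000 N.
Try a within the flange: a = T/(0.85 f'_c b_f) = 650000/(0.85 × 35.1 × 1130) = 19.28 mm.
Since a = 19.28 ≤ h_f = 90 mm, the stress block lies entirely in the flange; analyse as a rectangular beam of width b_f.
M_n = T(d − a/2) = 650000 × (460 − 9.64) = 292.73 × 10⁶ N·mm.
M_n = 292.73 kN·m.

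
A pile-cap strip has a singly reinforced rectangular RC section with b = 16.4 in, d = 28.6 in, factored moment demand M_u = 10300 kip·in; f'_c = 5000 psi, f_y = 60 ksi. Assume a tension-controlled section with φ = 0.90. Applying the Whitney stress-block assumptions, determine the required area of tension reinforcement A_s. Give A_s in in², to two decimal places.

M_n = M_u/φ = 10300/0.90 = 11444.4 kip·in.
From M_n = 0.85 f'_c a b (d − a/2):
a = d − √(d² − 2M_n/(0.85 f'_c b)) = 28.6 − √(28.6² − 2 × 11444.4/(0.85 × 5 × 16.4)) = 6.474 in.
A_s = 0.85 f'_c a b / f_y = 0.85 × 5 × 6.474 × 16.4 / 60 = 7.521 in².

A_s ≈ 7.52 in²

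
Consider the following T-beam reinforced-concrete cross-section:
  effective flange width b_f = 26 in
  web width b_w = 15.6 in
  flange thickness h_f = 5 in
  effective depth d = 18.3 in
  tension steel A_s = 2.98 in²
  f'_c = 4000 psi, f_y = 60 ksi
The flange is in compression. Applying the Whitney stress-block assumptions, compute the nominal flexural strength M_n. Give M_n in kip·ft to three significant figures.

Tension: T = A_s f_y = 2.98 × 60 = 178.8 kips.
Try a within the flange: a = T/(0.85 f'_c b_f) = 178.8/(0.85 × 4 × 26) = 2.023 in.
Since a = 2.023 ≤ h_f = 5 in, the stress block lies entirely in the flange; analyse as a rectangular beam of width b_f.
M_n = T(d − a/2) = 178.8 × (18.3 − 1.0115) = 3091.2 kip·in.
M_n = 3091.2/12 = 257.60 kip·ft.

M_n ≈ 258 kip·ft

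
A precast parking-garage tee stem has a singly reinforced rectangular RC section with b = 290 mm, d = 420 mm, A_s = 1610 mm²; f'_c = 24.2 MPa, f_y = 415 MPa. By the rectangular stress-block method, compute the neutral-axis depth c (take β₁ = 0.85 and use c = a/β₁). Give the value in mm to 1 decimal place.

T = A_s f_y = 1610 × 415 = 668150 N = 668.15 kN.
Setting C = 0.85 f'_c a b equal to T: a = 668150/(0.85 × 24.2 × 290) = 112.006 mm.
With β₁ = 0.85, c = a/β₁ = 112.006/0.85 = 131.8 mm.

c ≈ 131.8 mm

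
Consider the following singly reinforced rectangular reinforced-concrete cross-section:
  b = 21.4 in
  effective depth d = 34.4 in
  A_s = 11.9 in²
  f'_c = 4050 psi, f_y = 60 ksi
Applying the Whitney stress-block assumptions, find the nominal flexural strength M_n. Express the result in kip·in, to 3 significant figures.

M_n ≈ 21100 kip·in

T = A_s f_y = 11.9 × 60 = 714 kips.
a = T/(0.85 f'_c b) = 714/(0.85 × 4.05 × 21.4) = 9.692 in.
M_n = T(d − a/2) = 714 × (34.4 − 4.846) = 21101.6 kip·in.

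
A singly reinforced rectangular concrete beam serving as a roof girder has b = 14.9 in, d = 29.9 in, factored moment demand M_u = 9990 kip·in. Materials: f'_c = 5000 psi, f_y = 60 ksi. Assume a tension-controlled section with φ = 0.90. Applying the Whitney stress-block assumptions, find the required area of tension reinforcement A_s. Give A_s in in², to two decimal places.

A_s ≈ 6.95 in²

M_n = M_u/φ = 9990/0.90 = 11100 kip·in.
From M_n = 0.85 f'_c a b (d − a/2):
a = d − √(d² − 2M_n/(0.85 f'_c b)) = 29.9 − √(29.9² − 2 × 11100/(0.85 × 5 × 14.9)) = 6.588 in.
A_s = 0.85 f'_c a b / f_y = 0.85 × 5 × 6.588 × 14.9 / 60 = 6.953 in².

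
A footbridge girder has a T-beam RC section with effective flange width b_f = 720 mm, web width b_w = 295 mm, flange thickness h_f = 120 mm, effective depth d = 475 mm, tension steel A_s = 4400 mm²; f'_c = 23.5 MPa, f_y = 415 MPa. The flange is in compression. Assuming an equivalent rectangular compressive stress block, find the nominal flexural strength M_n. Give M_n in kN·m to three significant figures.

Tension: T = A_s f_y = 4400 × 415 = 1826000 N.
Try a within the flange: a = T/(0.85 f'_c b_f) = 1826000/(0.85 × 23.5 × 720) = 126.96 mm.
a = 126.96 > h_f = 120 mm: the block extends into the web. Split into flange-overhang and web parts.
C_f = 0.85 f'_c (b_f − b_w) h_f = 0.85 × 23.5 × (720 − 295) × 120 = 1018725 N.
Remaining web compression depth: a_w = (T − C_f)/(0.85 f'_c b_w) = (1826000 − 1018725)/(0.85 × 23.5 × 295) = 137.00 mm.
M_n = C_f(d − h_f/2) + (T − C_f)(d − a_w/2) = 1018725 × (475 − 60) + 807275 × (475 − 68.5) = 422.77 + 328.16 = 750.93 × 10⁶ N·mm.
M_n = 750.93 kN·m.

M_n ≈ 751 kN·m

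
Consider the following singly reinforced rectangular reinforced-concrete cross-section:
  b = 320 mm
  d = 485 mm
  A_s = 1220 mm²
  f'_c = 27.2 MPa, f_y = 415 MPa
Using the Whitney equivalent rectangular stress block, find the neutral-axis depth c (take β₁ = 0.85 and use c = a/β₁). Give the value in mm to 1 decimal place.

c ≈ 80.5 mm

T = A_s f_y = 1220 × 415 = 506300 N = 506.3 kN.
Setting C = 0.85 f'_c a b equal to T: a = 506300/(0.85 × 27.2 × 320) = 68.434 mm.
With β₁ = 0.85, c = a/β₁ = 68.434/0.85 = 80.5 mm.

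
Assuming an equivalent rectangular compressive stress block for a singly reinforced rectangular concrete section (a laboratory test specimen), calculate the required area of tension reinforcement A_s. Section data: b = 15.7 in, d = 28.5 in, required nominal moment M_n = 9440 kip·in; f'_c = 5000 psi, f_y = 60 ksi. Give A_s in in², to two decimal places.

From M_n = 0.85 f'_c a b (d − a/2):
a = d − √(d² − 2M_n/(0.85 f'_c b)) = 28.5 − √(28.5² − 2 × 9440/(0.85 × 5 × 15.7)) = 5.494 in.
A_s = 0.85 f'_c a b / f_y = 0.85 × 5 × 5.494 × 15.7 / 60 = 6.110 in².

A_s ≈ 6.11 in²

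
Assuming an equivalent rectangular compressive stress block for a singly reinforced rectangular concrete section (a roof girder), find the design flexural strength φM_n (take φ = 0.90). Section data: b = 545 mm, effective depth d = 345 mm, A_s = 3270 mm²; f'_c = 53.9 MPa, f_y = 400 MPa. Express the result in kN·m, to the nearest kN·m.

φM_n ≈ 375 kN·m

T = A_s f_y = 3270 × 400 = 1308000 N = 1308 kN.
From C = T: a = T/(0.85 f'_c b) = 1308000/(0.85 × 53.9 × 545) = 52.38 mm.
M_n = T(d − a/2) = 1308 kN × (345 − 26.19) mm = 417.00 kN·m.
φM_n = 0.90 × 417.00 = 375.30 kN·m.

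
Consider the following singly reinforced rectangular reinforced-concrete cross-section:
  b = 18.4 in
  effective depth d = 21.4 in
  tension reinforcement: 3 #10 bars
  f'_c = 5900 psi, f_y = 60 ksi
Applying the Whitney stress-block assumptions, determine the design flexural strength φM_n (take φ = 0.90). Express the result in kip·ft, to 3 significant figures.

A_s = 3 × 1.27 = 3.81 in².
T = A_s f_y = 3.81 × 60 = 228.6 kips.
a = T/(0.85 f'_c b) = 228.6/(0.85 × 5.9 × 18.4) = 2.477 in.
M_n = T(d − a/2) = 228.6 × (21.4 − 1.2385) = 4608.9 kip·in = 4608.9/12 = 384.08 kip·ft.
φM_n = 0.90 × 384.08 = 345.67 kip·ft.

φM_n ≈ 346 kip·ft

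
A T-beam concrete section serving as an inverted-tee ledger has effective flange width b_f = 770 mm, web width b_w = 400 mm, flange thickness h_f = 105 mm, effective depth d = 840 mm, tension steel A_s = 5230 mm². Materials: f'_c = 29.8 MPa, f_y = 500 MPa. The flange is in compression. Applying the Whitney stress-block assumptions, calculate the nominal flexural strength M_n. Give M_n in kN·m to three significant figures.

M_n ≈ 2010 kN·m

Tension: T = A_s f_y = 5230 × 500 = 2615000 N.
Try a within the flange: a = T/(0.85 f'_c b_f) = 2615000/(0.85 × 29.8 × 770) = 134.07 mm.
a = 134.07 > h_f = 105 mm: the block extends into the web. Split into flange-overhang and web parts.
C_f = 0.85 f'_c (b_f − b_w) h_f = 0.85 × 29.8 × (770 − 400) × 105 = 984071 N.
Remaining web compression depth: a_w = (T − C_f)/(0.85 f'_c b_w) = (2615000 − 984071)/(0.85 × 29.8 × 400) = 160.97 mm.
M_n = C_f(d − h_f/2) + (T − C_f)(d − a_w/2) = 984071 × (840 − 52.5) + 1630929 × (840 − 80.485) = 774.96 + 1238.72 = 2013.68 × 10⁶ N·mm.
M_n = 2013.68 kN·m.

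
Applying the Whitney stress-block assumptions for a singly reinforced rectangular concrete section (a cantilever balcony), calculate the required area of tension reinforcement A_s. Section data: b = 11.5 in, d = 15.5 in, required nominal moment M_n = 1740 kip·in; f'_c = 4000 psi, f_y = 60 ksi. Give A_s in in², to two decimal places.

A_s ≈ 2.09 in²

From M_n = 0.85 f'_c a b (d − a/2):
a = d − √(d² − 2M_n/(0.85 f'_c b)) = 15.5 − √(15.5² − 2 × 1740/(0.85 × 4 × 11.5)) = 3.202 in.
A_s = 0.85 f'_c a b / f_y = 0.85 × 4 × 3.202 × 11.5 / 60 = 2.087 in².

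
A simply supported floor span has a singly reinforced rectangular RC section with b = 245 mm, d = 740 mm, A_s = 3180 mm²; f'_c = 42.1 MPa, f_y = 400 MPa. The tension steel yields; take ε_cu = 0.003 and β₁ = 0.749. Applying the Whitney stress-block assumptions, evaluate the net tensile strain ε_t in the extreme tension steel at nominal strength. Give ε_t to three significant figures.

ε_t ≈ 0.00846

a = A_s f_y/(0.85 f'_c b) = 145.08 mm.
β₁ = 0.749, so c = a/β₁ = 145.08/0.749 = 193.70 mm.
From the linear strain diagram with ε_cu = 0.003: ε_t = 0.003 (d − c)/c = 0.003 × (740 − 193.70)/193.70 = 0.00846.
Since ε_t ≥ 0.005, the section is tension-controlled.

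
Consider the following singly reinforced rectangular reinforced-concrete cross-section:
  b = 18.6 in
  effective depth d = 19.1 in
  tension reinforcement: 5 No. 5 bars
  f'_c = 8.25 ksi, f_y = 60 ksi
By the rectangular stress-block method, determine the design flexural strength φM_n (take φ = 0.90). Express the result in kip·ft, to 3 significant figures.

φM_n ≈ 131 kip·ft

A_s = 5 × 0.31 = 1.55 in².
T = A_s f_y = 1.55 × 60 = 93 kips.
a = T/(0.85 f'_c b) = 93/(0.85 × 8.25 × 18.6) = 0.713 in.
M_n = T(d − a/2) = 93 × (19.1 − 0.3565) = 1743.1 kip·in = 1743.1/12 = 145.26 kip·ft.
φM_n = 0.90 × 145.26 = 130.73 kip·ft.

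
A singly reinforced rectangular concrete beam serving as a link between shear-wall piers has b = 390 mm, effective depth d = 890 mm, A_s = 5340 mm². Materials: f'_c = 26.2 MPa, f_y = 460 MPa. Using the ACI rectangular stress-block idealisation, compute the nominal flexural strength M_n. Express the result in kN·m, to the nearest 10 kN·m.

M_n ≈ 1840 kN·m

T = A_s f_y = 5340 × 460 = 2456400 N = 2456.4 kN.
From C = T: a = T/(0.85 f'_c b) = 2456400/(0.85 × 26.2 × 390) = 282.82 mm.
M_n = T(d − a/2) = 2456.4 kN × (890 − 141.41) mm = 1838.84 kN·m.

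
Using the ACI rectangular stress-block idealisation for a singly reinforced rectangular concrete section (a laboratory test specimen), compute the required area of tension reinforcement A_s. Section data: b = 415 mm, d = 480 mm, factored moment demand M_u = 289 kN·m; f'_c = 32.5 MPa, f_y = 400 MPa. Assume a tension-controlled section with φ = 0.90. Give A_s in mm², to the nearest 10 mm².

A_s ≈ 1790 mm²

M_n = M_u/φ = 289/0.90 = 321.111 kN·m.
With M_n = 0.85 f'_c a b (d − a/2), solve the quadratic for a:
a = d − √(d² − 2M_n/(0.85 f'_c b)) = 480 − √(480² − 2 × 321.111×10⁶/(0.85 × 32.5 × 415)) = 62.41 mm.
A_s = 0.85 f'_c a b / f_y = 0.85 × 32.5 × 62.41 × 415 / 400 = 1788.7 mm².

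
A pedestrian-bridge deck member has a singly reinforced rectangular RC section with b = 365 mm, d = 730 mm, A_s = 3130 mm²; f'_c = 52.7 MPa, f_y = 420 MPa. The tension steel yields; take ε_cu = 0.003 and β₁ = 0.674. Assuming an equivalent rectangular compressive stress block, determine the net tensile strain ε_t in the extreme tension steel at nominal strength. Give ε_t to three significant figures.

ε_t ≈ 0.0154

a = A_s f_y/(0.85 f'_c b) = 80.40 mm.
β₁ = 0.674, so c = a/β₁ = 80.40/0.674 = 119.29 mm.
From the linear strain diagram with ε_cu = 0.003: ε_t = 0.003 (d − c)/c = 0.003 × (730 − 119.29)/119.29 = 0.0154.
Since ε_t ≥ 0.005, the section is tension-controlled.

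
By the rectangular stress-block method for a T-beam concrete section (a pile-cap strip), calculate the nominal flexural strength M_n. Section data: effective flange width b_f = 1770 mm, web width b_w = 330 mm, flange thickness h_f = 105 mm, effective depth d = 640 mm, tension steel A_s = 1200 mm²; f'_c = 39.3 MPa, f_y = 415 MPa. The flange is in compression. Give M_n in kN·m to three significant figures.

M_n ≈ 317 kN·m

Tension: T = A_s f_y = 1200 × 415 = 498000 N.
Try a within the flange: a = T/(0.85 f'_c b_f) = 498000/(0.85 × 39.3 × 1770) = 8.42 mm.
Since a = 8.42 ≤ h_f = 105 mm, the stress block lies entirely in the flange; analyse as a rectangular beam of width b_f.
M_n = T(d − a/2) = 498000 × (640 − 4.21) = 316.62 × 10⁶ N·mm.
M_n = 316.62 kN·m.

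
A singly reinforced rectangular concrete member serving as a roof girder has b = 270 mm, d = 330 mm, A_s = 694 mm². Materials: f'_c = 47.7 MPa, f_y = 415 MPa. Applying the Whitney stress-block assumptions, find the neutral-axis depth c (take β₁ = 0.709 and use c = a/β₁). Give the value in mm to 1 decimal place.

T = A_s f_y = 694 × 415 = 288010 N = 288.01 kN.
Setting C = 0.85 f'_c a b equal to T: a = 288010/(0.85 × 47.7 × 270) = 26.309 mm.
With β₁ = 0.709, c = a/β₁ = 26.309/0.709 = 37.1 mm.

c ≈ 37.1 mm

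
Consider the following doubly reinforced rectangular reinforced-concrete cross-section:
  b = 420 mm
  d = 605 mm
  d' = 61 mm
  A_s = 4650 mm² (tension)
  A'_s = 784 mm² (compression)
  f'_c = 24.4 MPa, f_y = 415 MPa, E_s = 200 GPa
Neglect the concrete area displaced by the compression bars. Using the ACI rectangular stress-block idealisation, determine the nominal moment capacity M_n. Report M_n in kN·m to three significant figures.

M_n ≈ 1000 kN·m

Assume both tension and compression steel yield.
Net tension couple steel: A_s − A'_s = 3866 mm².
a = (A_s − A'_s) f_y / (0.85 f'_c b) = 1604390/(0.85 × 24.4 × 420) = 184.18 mm.
c = a/β₁ = 184.18/0.85 = 216.68 mm; ε'_s = 0.003(c − d')/c = 0.0022 ≥ f_y/E_s = 0.0021, so compression steel does yield.
M_n = (A_s − A'_s) f_y (d − a/2) + A'_s f_y (d − d') = [1604390 × (605 − 92.09) + 325360 × (605 − 61)] × 10⁻⁶ = 822.91 + 177.00 = 999.91 kN·m.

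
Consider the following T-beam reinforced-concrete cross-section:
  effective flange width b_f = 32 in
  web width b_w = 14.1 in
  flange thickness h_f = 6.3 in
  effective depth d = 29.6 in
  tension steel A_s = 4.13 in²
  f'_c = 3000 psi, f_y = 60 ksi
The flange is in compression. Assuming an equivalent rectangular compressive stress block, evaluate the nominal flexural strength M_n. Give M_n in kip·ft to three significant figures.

M_n ≈ 580 kip·ft

Tension: T = A_s f_y = 4.13 × 60 = 247.8 kips.
Try a within the flange: a = T/(0.85 f'_c b_f) = 247.8/(0.85 × 3 × 32) = 3.037 in.
Since a = 3.037 ≤ h_f = 6.3 in, the stress block lies entirely in the flange; analyse as a rectangular beam of width b_f.
M_n = T(d − a/2) = 247.8 × (29.6 − 1.5185) = 6958.6 kip·in.
M_n = 6958.6/12 = 579.88 kip·ft.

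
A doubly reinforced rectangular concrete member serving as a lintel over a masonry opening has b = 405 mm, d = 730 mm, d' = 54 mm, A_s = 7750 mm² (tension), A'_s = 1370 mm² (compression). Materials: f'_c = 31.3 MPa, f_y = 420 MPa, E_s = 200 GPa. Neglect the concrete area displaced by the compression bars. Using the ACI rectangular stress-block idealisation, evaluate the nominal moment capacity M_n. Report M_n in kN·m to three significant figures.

Assume both tension and compression steel yield.
Net tension couple steel: A_s − A'_s = 6380 mm².
a = (A_s − A'_s) f_y / (0.85 f'_c b) = 2679600/(0.85 × 31.3 × 405) = 248.69 mm.
c = a/β₁ = 248.69/0.826 = 301.08 mm; ε'_s = 0.003(c − d')/c = 0.0025 ≥ f_y/E_s = 0.0021, so compression steel does yield.
M_n = (A_s − A'_s) f_y (d − a/2) + A'_s f_y (d − d') = [2679600 × (730 − 124.345) + 575400 × (730 − 54)] × 10⁻⁶ = 1622.91 + 388.97 = 2011.88 kN·m.

M_n ≈ 2010 kN·m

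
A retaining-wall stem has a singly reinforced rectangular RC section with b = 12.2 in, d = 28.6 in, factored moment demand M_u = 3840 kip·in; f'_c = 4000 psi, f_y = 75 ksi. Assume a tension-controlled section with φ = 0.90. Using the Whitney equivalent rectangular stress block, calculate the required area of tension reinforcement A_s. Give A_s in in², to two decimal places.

A_s ≈ 2.13 in²

M_n = M_u/φ = 3840/0.90 = 4266.67 kip·in.
From M_n = 0.85 f'_c a b (d − a/2):
a = d − √(d² − 2M_n/(0.85 f'_c b)) = 28.6 − √(28.6² − 2 × 4266.67/(0.85 × 4 × 12.2)) = 3.857 in.
A_s = 0.85 f'_c a b / f_y = 0.85 × 4 × 3.857 × 12.2 / 75 = 2.133 in².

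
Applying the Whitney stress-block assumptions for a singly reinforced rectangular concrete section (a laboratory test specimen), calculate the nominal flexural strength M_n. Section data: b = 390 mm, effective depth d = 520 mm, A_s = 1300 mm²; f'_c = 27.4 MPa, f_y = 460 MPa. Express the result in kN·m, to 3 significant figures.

M_n ≈ 291 kN·m

T = A_s f_y = 1300 × 460 = 598000 N = 598 kN.
From C = T: a = T/(0.85 f'_c b) = 598000/(0.85 × 27.4 × 390) = 65.84 mm.
M_n = T(d − a/2) = 598 kN × (520 − 32.92) mm = 291.27 kN·m.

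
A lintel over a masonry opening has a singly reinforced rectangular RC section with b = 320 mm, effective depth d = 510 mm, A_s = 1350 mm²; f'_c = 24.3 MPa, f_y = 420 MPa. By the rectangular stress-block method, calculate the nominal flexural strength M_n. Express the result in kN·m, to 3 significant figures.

T = A_s f_y = 1350 × 420 = 567000 N = 567 kN.
From C = T: a = T/(0.85 f'_c b) = 567000/(0.85 × 24.3 × 320) = 85.78 mm.
M_n = T(d − a/2) = 567 kN × (510 − 42.89) mm = 264.85 kN·m.

M_n ≈ 265 kN·m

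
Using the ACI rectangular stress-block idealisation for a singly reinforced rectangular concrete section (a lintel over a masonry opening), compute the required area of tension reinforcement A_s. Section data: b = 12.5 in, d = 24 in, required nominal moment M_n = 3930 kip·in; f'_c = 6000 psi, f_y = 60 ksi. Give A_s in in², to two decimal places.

A_s ≈ 2.89 in²

From M_n = 0.85 f'_c a b (d − a/2):
a = d − √(d² − 2M_n/(0.85 f'_c b)) = 24 − √(24² − 2 × 3930/(0.85 × 6 × 12.5)) = 2.723 in.
A_s = 0.85 f'_c a b / f_y = 0.85 × 6 × 2.723 × 12.5 / 60 = 2.893 in².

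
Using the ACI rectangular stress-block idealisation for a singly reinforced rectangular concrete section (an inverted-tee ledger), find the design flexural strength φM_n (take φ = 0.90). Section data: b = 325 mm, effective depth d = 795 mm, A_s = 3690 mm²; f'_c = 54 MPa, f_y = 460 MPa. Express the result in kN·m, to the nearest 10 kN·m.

φM_n ≈ 1130 kN·m

T = A_s f_y = 3690 × 460 = 1697400 N = 1697.4 kN.
From C = T: a = T/(0.85 f'_c b) = 1697400/(0.85 × 54 × 325) = 113.79 mm.
M_n = T(d − a/2) = 1697.4 kN × (795 − 56.895) mm = 1252.86 kN·m.
φM_n = 0.90 × 1252.86 = 1127.57 kN·m.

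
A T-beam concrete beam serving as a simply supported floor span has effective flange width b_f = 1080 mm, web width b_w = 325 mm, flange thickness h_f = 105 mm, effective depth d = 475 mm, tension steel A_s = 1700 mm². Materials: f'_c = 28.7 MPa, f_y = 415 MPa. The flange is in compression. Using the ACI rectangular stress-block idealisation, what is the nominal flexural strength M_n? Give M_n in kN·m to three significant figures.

M_n ≈ 326 kN·m

Tension: T = A_s f_y = 1700 × 415 = 705500 N.
Try a within the flange: a = T/(0.85 f'_c b_f) = 705500/(0.85 × 28.7 × 1080) = 26.78 mm.
Since a = 26.78 ≤ h_f = 105 mm, the stress block lies entirely in the flange; analyse as a rectangular beam of width b_f.
M_n = T(d − a/2) = 705500 × (475 − 13.39) = 325.67 × 10⁶ N·mm.
M_n = 325.67 kN·m.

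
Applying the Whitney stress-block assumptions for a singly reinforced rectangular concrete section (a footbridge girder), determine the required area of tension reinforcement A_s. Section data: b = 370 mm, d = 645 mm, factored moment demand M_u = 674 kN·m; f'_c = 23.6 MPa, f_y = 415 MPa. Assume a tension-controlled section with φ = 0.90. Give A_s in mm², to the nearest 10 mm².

A_s ≈ 3260 mm²

M_n = M_u/φ = 674/0.90 = 748.889 kN·m.
With M_n = 0.85 f'_c a b (d − a/2), solve the quadratic for a:
a = d − √(d² − 2M_n/(0.85 f'_c b)) = 645 − √(645² − 2 × 748.889×10⁶/(0.85 × 23.6 × 370)) = 182.15 mm.
A_s = 0.85 f'_c a b / f_y = 0.85 × 23.6 × 182.15 × 370 / 415 = 3257.7 mm².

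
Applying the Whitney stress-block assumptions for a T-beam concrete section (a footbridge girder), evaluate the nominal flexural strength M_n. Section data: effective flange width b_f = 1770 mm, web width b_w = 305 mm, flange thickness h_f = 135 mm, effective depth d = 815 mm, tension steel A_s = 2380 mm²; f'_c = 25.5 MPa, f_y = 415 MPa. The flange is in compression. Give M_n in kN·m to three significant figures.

M_n ≈ 792 kN·m

Tension: T = A_s f_y = 2380 × 415 = 987700 N.
Try a within the flange: a = T/(0.85 f'_c b_f) = 987700/(0.85 × 25.5 × 1770) = 25.74 mm.
Since a = 25.74 ≤ h_f = 135 mm, the stress block lies entirely in the flange; analyse as a rectangular beam of width b_f.
M_n = T(d − a/2) = 987700 × (815 − 12.87) = 792.26 × 10⁶ N·mm.
M_n = 792.26 kN·m.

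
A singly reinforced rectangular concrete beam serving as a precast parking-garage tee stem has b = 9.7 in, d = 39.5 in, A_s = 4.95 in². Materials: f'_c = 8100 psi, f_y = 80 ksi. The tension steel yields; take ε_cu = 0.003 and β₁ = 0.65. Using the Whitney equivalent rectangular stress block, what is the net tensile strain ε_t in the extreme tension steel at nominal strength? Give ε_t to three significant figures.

ε_t ≈ 0.00999

a = A_s f_y/(0.85 f'_c b) = 5.930 in.
β₁ = 0.65, so c = a/β₁ = 5.930/0.65 = 9.123 in.
From the linear strain diagram with ε_cu = 0.003: ε_t = 0.003 (d − c)/c = 0.003 × (39.5 − 9.123)/9.123 = 0.00999.
Since ε_t ≥ 0.005, the section is tension-controlled.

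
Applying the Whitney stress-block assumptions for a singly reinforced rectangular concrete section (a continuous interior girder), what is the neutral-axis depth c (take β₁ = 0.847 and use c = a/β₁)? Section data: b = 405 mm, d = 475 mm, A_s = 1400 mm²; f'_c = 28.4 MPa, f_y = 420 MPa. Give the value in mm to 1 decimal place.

T = A_s f_y = 1400 × 420 = 588000 N = 588 kN.
Setting C = 0.85 f'_c a b equal to T: a = 588000/(0.85 × 28.4 × 405) = 60.143 mm.
With β₁ = 0.847, c = a/β₁ = 60.143/0.847 = 71.0 mm.

c ≈ 71.0 mm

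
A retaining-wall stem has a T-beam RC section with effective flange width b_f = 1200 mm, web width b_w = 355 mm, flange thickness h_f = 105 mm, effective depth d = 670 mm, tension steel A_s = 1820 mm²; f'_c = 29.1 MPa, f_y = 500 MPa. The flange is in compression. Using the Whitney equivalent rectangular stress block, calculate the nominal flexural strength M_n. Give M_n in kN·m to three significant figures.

M_n ≈ 596 kN·m

Tension: T = A_s f_y = 1820 × 500 = 910000 N.
Try a within the flange: a = T/(0.85 f'_c b_f) = 910000/(0.85 × 29.1 × 1200) = 30.66 mm.
Since a = 30.66 ≤ h_f = 105 mm, the stress block lies entirely in the flange; analyse as a rectangular beam of width b_f.
M_n = T(d − a/2) = 910000 × (670 − 15.33) = 595.75 × 10⁶ N·mm.
M_n = 595.75 kN·m.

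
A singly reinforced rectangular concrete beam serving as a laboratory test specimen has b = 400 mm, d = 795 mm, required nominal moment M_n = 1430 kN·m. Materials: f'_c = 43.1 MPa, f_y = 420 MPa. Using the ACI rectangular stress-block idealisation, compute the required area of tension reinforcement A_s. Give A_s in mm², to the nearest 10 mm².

With M_n = 0.85 f'_c a b (d − a/2), solve the quadratic for a:
a = d − √(d² − 2M_n/(0.85 f'_c b)) = 795 − √(795² − 2 × 1430×10⁶/(0.85 × 43.1 × 400)) = 134.05 mm.
A_s = 0.85 f'_c a b / f_y = 0.85 × 43.1 × 134.05 × 400 / 420 = 4677.1 mm².

A_s ≈ 4680 mm²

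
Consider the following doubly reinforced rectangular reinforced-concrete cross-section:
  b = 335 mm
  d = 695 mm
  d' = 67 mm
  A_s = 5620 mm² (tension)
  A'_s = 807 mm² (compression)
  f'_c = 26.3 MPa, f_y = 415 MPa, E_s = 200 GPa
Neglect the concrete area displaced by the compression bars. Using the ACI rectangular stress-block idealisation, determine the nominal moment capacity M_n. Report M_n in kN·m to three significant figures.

M_n ≈ 1330 kN·m

Assume both tension and compression steel yield.
Net tension couple steel: A_s − A'_s = 4813 mm².
a = (A_s − A'_s) f_y / (0.85 f'_c b) = 1997395/(0.85 × 26.3 × 335) = 266.71 mm.
c = a/β₁ = 266.71/0.85 = 313.78 mm; ε'_s = 0.003(c − d')/c = 0.0024 ≥ f_y/E_s = 0.0021, so compression steel does yield.
M_n = (A_s − A'_s) f_y (d − a/2) + A'_s f_y (d − d') = [1997395 × (695 − 133.355) + 334905 × (695 − 67)] × 10⁻⁶ = 1121.83 + 210.32 = 1332.15 kN·m.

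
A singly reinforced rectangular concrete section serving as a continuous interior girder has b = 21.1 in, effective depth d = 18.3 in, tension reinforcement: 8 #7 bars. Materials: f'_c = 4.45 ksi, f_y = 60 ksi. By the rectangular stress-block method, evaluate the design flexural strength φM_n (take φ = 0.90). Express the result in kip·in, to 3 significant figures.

φM_n ≈ 4280 kip·in

A_s = 8 × 0.6 = 4.8 in².
T = A_s f_y = 4.8 × 60 = 288 kips.
a = T/(0.85 f'_c b) = 288/(0.85 × 4.45 × 21.1) = 3.609 in.
M_n = T(d − a/2) = 288 × (18.3 − 1.8045) = 4750.7 kip·in.
φM_n = 0.90 × 4750.7 = 4275.6 kip·in.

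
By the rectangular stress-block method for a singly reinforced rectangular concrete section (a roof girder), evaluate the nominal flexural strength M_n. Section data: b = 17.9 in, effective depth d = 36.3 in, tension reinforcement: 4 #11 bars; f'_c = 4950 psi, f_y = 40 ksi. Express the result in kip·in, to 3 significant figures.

A_s = 4 × 1.56 = 6.24 in².
T = A_s f_y = 6.24 × 40 = 249.6 kips.
a = T/(0.85 f'_c b) = 249.6/(0.85 × 4.95 × 17.9) = 3.314 in.
M_n = T(d − a/2) = 249.6 × (36.3 − 1.657) = 8646.9 kip·in.

M_n ≈ 8650 kip·in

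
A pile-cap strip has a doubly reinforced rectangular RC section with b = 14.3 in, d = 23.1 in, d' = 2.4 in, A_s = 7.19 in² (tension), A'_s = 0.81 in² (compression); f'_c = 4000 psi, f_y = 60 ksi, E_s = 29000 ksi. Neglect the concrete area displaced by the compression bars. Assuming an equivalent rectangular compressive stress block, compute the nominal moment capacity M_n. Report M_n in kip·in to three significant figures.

Assume both steels yield.
a = (A_s − A'_s) f_y/(0.85 f'_c b) = (7.19 − 0.81) × 60/(0.85 × 4 × 14.3) = 7.873 in.
c = a/β₁ = 7.873/0.85 = 9.262 in; ε'_s = 0.003(c − d')/c = 0.0022 ≥ ε_y = 0.0021, so the compression steel yields.
M_n = (A_s − A'_s) f_y (d − a/2) + A'_s f_y (d − d') = 382.8 × (23.1 − 3.9365) + 48.6 × (23.1 − 2.4) = 7335.8 + 1006.0 = 8341.8 kip·in.

M_n ≈ 8340 kip·in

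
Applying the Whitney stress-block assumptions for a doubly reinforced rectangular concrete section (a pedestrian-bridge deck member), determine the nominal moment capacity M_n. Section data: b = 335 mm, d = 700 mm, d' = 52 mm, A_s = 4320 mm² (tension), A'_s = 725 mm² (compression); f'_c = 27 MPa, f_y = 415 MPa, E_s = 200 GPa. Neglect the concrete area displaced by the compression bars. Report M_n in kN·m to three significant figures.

Assume both tension and compression steel yield.
Net tension couple steel: A_s − A'_s = 3595 mm².
a = (A_s − A'_s) f_y / (0.85 f'_c b) = 1491925/(0.85 × 27 × 335) = 194.05 mm.
c = a/β₁ = 194.05/0.85 = 228.29 mm; ε'_s = 0.003(c − d')/c = 0.0023 ≥ f_y/E_s = 0.0021, so compression steel does yield.
M_n = (A_s − A'_s) f_y (d − a/2) + A'_s f_y (d − d') = [1491925 × (700 − 97.025) + 300875 × (700 − 52)] × 10⁻⁶ = 899.59 + 194.97 = 1094.56 kN·m.

M_n ≈ 1090 kN·m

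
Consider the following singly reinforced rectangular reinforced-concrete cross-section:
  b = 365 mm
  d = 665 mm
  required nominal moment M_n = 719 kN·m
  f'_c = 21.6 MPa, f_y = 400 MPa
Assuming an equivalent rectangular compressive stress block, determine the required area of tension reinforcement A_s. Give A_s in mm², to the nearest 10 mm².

With M_n = 0.85 f'_c a b (d − a/2), solve the quadratic for a:
a = d − √(d² − 2M_n/(0.85 f'_c b)) = 665 − √(665² − 2 × 719×10⁶/(0.85 × 21.6 × 365)) = 187.88 mm.
A_s = 0.85 f'_c a b / f_y = 0.85 × 21.6 × 187.88 × 365 / 400 = 3147.6 mm².

A_s ≈ 3150 mm²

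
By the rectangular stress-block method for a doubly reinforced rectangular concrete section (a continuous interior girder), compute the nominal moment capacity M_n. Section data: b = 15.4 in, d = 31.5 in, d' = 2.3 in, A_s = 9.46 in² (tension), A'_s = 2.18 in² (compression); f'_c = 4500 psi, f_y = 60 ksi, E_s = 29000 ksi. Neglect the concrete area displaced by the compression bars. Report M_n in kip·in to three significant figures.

Assume both steels yield.
a = (A_s − A'_s) f_y/(0.85 f'_c b) = (9.46 − 2.18) × 60/(0.85 × 4.5 × 15.4) = 7.415 in.
c = a/β₁ = 7.415/0.825 = 8.988 in; ε'_s = 0.003(c − d')/c = 0.0022 ≥ ε_y = 0.0021, so the compression steel yields.
M_n = (A_s − A'_s) f_y (d − a/2) + A'_s f_y (d − d') = 436.8 × (31.5 − 3.7075) + 130.8 × (31.5 − 2.3) = 12139.8 + 3819.4 = 15959.2 kip·in.

M_n ≈ 16000 kip·in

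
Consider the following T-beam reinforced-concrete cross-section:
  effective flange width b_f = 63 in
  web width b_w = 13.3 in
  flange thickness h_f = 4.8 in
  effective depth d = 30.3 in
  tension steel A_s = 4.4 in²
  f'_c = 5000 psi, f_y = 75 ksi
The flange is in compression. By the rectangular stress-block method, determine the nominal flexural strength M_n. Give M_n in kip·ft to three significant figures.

Tension: T = A_s f_y = 4.4 × 75 = 330 kips.
Try a within the flange: a = T/(0.85 f'_c b_f) = 330/(0.85 × 5 × 63) = 1.232 in.
Since a = 1.232 ≤ h_f = 4.8 in, the stress block lies entirely in the flange; analyse as a rectangular beam of width b_f.
M_n = T(d − a/2) = 330 × (30.3 − 0.616) = 9795.7 kip·in.
M_n = 9795.7/12 = 816.31 kip·ft.

M_n ≈ 816 kip·ft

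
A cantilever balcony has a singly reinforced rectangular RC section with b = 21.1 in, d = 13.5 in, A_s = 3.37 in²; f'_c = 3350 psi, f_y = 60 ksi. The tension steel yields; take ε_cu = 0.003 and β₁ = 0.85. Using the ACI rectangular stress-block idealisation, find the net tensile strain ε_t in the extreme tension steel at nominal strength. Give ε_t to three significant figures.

a = A_s f_y/(0.85 f'_c b) = 3.365 in.
β₁ = 0.85, so c = a/β₁ = 3.365/0.85 = 3.959 in.
From the linear strain diagram with ε_cu = 0.003: ε_t = 0.003 (d − c)/c = 0.003 × (13.5 − 3.959)/3.959 = 0.00723.
Since ε_t ≥ 0.005, the section is tension-controlled.

ε_t ≈ 0.00723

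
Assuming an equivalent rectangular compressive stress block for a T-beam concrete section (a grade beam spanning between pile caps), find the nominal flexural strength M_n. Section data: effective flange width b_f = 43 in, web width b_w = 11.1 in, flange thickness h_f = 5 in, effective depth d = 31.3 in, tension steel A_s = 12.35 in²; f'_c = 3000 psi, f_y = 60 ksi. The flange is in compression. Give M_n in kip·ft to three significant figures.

M_n ≈ 1680 kip·ft

Tension: T = A_s f_y = 12.35 × 60 = 741 kips.
Try a within the flange: a = T/(0.85 f'_c b_f) = 741/(0.85 × 3 × 43) = 6.758 in.
a = 6.758 > h_f = 5 in: the block extends into the web. Split into flange-overhang and web parts.
C_f = 0.85 f'_c (b_f − b_w) h_f = 0.85 × 3 × (43 − 11.1) × 5 = 406.7 kips.
Remaining web compression depth: a_w = (T − C_f)/(0.85 f'_c b_w) = (741 − 406.7)/(0.85 × 3 × 11.1) = 11.811 in.
M_n = C_f(d − h_f/2) + (T − C_f)(d − a_w/2) = 406.7 × (31.3 − 2.5) + 334.3 × (31.3 − 5.9055) = 11713.0 + 8489.4 = 20202.4 kip·in.
M_n = 20202.4/12 = 1683.53 kip·ft.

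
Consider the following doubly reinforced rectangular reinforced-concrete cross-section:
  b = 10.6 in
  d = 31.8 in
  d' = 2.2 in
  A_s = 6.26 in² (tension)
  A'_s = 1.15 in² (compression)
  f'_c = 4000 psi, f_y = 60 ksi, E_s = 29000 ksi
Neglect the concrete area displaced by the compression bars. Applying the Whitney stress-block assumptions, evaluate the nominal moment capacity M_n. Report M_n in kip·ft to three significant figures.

Assume both steels yield.
a = (A_s − A'_s) f_y/(0.85 f'_c b) = (6.26 − 1.15) × 60/(0.85 × 4 × 10.6) = 8.507 in.
c = a/β₁ = 8.507/0.85 = 10.008 in; ε'_s = 0.003(c − d')/c = 0.0023 ≥ ε_y = 0.0021, so the compression steel yields.
M_n = (A_s − A'_s) f_y (d − a/2) + A'_s f_y (d − d') = 306.6 × (31.8 − 4.2535) + 69 × (31.8 − 2.2) = 8445.8 + 2042.4 = 10488.2 kip·in = 10488.2/12 = 874.02 kip·ft.

M_n ≈ 874 kip·ft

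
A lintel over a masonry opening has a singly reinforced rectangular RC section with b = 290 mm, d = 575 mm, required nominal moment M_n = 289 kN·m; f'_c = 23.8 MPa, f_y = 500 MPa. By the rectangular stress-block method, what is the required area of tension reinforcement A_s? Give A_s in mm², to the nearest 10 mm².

A_s ≈ 1090 mm²

With M_n = 0.85 f'_c a b (d − a/2), solve the quadratic for a:
a = d − √(d² − 2M_n/(0.85 f'_c b)) = 575 − √(575² − 2 × 289×10⁶/(0.85 × 23.8 × 290)) = 93.23 mm.
A_s = 0.85 f'_c a b / f_y = 0.85 × 23.8 × 93.23 × 290 / 500 = 1093.9 mm².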